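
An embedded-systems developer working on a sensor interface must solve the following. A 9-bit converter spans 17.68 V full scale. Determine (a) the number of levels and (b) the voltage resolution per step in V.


Step 1 — number of quantization levels:
L = 2^N = 2^9 = 512

Step 2 — LSB step size:
delta = Vfs / L
      = 17.68 / 512
      = 0.03453125 V

Levels = 512; step size = 0.03453125 V


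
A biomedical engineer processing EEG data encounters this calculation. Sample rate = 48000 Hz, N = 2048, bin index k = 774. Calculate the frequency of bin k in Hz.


Frequency of DFT bin k:
f_k = k * fs / N
    = 774 * 48000 / 2048
    = 37152000 / 2048
    = 18140.625 Hz

18140.625 Hz


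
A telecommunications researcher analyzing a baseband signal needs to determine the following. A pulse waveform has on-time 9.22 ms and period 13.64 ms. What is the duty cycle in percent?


Duty cycle as a percentage:
DC = (t_on / T) * 100
   = (9.22 / 13.64) * 100
   = 0.675953 * 100
   = 67.6 %

67.6 %


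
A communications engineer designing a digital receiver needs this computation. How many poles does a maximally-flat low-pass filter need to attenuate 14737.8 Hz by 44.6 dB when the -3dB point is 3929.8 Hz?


Butterworth filter order formula:
n = log10(10^(A/10) - 1) / (2 * log10(f_stop/f_pass))
10^(44.6/10) - 1 = 28839.315
f_stop/f_pass = 14737.8 / 3929.8 = 3.7503
n = 3.8846 -> ceil = 4

4


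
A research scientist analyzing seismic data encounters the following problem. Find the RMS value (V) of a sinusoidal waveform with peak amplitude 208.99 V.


RMS voltage for a sinusoidal waveform:
V_rms = V_peak / sqrt(2)
      = 208.99 / 1.414214
      = 147.778 V

147.778 V


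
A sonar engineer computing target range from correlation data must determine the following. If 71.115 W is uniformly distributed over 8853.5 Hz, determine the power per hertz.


Power spectral density:
PSD = P / BW
    = 71.115 / 8853.5
    = 0.00803242 W/Hz

0.00803242 W/Hz


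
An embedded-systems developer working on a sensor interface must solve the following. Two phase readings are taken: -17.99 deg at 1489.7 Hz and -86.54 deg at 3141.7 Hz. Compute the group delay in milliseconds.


Group delay from phase difference:
tau = -d(phi)/d(omega)
d(phi) = -68.55 deg = -1.196423 rad
d(omega) = 2*pi*(3141.7 - 1489.7) = 10379.8221 rad/s
tau = -(-1.196423) / 10379.8221
    = 0.1153 ms

0.1153 ms


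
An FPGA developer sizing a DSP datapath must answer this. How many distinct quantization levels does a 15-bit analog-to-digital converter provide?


Number of quantization levels = 2^N
= 2^15
= 32768

32768


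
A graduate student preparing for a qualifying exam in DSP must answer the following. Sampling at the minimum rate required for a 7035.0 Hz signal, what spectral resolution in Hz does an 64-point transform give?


Step 1 — Nyquist sampling rate:
fs = 2 * fmax = 2 * 7035.0 = 14070.0 Hz

Step 2 — DFT bin spacing:
df = fs / N = 14070.0 / 64 = 219.8438 Hz

219.8438 Hz


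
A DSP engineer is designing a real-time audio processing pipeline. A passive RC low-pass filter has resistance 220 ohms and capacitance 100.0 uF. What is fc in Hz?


Cutoff frequency of a first-order RC filter:
fc = 1 / (2 * pi * R * C)
C = 100.0 uF = 0.0001 F
fc = 1 / (2 * pi * 220 * 0.0001)
   = 1 / 0.13823007675795
   = 7.234316 Hz

7.234316 Hz


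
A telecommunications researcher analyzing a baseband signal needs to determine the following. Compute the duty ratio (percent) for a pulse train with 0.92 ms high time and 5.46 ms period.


Duty cycle as a percentage:
DC = (t_on / T) * 100
   = (0.92 / 5.46) * 100
   = 0.168498 * 100
   = 16.85 %

16.85 %


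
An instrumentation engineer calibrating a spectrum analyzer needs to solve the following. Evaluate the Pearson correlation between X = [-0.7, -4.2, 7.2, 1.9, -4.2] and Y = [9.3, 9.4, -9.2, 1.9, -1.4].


Pearson correlation coefficient (population):
r = cov(X,Y) / (std(X) * std(Y))
Mean X = -0.0, Mean Y = 2.0
Cov(X,Y) = -20.548
Std(X) = 4.2713, Std(Y) = 7.000857
r = -0.6872

-0.6872


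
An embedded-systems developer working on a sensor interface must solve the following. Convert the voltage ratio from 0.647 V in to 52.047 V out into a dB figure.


Voltage gain in dB:
G = 20 * log10(Vout / Vin)
  = 20 * log10(52.047 / 0.647)
  = 20 * log10(80.443586)
  = 20 * 1.905491
  = 38.11 dB

38.11 dB


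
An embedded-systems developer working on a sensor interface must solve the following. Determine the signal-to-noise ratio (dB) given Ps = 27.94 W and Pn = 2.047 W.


SNR in decibels:
SNR = 10 * log10(Ps / Pn)
    = 10 * log10(27.94 / 2.047)
    = 10 * log10(13.6492)
    = 10 * 1.1351
    = 11.35 dB

11.35 dB


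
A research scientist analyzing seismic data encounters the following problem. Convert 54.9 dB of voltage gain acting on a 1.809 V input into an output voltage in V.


Output voltage from dB gain:
V_out = V_in * 10^(gain_dB / 20)
      = 1.809 * 10^(54.9 / 20)
      = 1.809 * 555.904257
      = 1005.6308 V

1005.6308 V


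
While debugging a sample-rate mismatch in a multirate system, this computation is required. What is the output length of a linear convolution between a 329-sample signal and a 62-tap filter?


Linear convolution output length:
L = N + M - 1
  = 329 + 62 - 1
  = 390 samples

390


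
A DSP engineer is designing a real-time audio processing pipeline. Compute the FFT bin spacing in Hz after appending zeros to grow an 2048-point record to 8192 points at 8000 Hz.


Frequency resolution after zero-padding:
N_padded = 2048 * 4 = 8192
df = fs / N_padded
   = 8000 / 8192
   = 0.9766 Hz

0.9766 Hz


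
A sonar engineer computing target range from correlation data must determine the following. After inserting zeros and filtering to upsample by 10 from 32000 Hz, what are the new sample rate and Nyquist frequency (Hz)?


Step 1 — output sample rate after interpolation by L:
fs_out = L * fs_in = 10 * 32000 = 320000 Hz

Step 2 — Nyquist frequency of the output stream:
f_Nyq = fs_out / 2 = 320000 / 2 = 160000.0 Hz

fs_out = 320000 Hz; f_Nyquist = 160000.0 Hz


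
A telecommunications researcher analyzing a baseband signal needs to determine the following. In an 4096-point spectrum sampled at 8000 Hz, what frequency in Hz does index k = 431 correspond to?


Frequency of DFT bin k:
f_k = k * fs / N
    = 431 * 8000 / 4096
    = 3448000 / 4096
    = 841.797 Hz

841.797 Hz


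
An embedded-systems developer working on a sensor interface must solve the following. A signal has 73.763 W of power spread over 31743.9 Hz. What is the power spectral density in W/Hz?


Power spectral density:
PSD = P / BW
    = 73.763 / 31743.9
    = 0.00232369 W/Hz

0.00232369 W/Hz


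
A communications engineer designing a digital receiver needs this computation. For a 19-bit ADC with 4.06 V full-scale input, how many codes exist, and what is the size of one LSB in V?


Step 1 — number of quantization levels:
L = 2^N = 2^19 = 524288

Step 2 — LSB step size:
delta = Vfs / L
      = 4.06 / 524288
      = 7.74e-06 V

Levels = 524288; step size = 7.74e-06 V


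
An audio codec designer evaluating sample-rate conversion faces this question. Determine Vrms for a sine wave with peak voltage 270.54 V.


RMS voltage for a sinusoidal waveform:
V_rms = V_peak / sqrt(2)
      = 270.54 / 1.414214
      = 191.301 V

191.301 V


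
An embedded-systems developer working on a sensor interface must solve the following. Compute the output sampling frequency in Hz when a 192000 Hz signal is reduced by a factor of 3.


Decimation reduces the sample rate:
fs_out = fs_in / M
       = 192000 / 3
       = 64000.0 Hz

64000.0 Hz


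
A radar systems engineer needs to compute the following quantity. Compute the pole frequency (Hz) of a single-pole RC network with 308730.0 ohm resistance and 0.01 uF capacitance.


Cutoff frequency of a first-order RC filter:
fc = 1 / (2 * pi * R * C)
C = 0.01 uF = 1e-08 F
fc = 1 / (2 * pi * 308730.0 * 1e-08)
   = 1 / 0.019398077998856
   = 51.551499 Hz

51.551499 Hz


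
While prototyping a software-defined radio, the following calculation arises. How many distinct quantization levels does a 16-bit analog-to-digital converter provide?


Number of quantization levels = 2^N
= 2^16
= 65536

65536


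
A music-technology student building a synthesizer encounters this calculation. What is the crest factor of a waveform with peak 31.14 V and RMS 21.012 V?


Crest factor is the ratio of peak to RMS:
CF = V_peak / V_rms
   = 31.14 / 21.012
   = 1.482

1.482


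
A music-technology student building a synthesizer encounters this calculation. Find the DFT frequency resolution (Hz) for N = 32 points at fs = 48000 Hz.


DFT frequency resolution:
df = fs / N
   = 48000 / 32
   = 1500.0 Hz

1500.0 Hz


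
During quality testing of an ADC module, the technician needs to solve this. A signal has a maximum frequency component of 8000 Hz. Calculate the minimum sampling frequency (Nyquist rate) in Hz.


The Nyquist rate is twice the maximum frequency component.
fs_min = 2 * fmax
      = 2 * 8000
      = 16000 Hz

16000


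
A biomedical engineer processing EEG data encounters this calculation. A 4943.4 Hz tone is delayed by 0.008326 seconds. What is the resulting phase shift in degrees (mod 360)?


Phase shift from frequency and time delay:
phi = 360 * f * t_delay
    = 360 * 4943.4 * 0.008326
    = 14817.15 degrees
    mod 360 = 57.15 degrees

57.15 degrees


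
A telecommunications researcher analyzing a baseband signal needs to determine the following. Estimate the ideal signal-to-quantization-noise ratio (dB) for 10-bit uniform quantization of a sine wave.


Theoretical SNR for a full-scale sinusoid:
SNR = 6.02 * N + 1.76
    = 6.02 * 10 + 1.76
    = 60.2 + 1.76
    = 61.96 dB

61.96 dB


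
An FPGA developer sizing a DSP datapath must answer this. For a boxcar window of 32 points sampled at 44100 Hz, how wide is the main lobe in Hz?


Main lobe width for a rectangular window:
Width = 2 * fs / N
      = 2 * 44100 / 32
      = 88200 / 32
      = 2756.25 Hz

2756.25 Hz


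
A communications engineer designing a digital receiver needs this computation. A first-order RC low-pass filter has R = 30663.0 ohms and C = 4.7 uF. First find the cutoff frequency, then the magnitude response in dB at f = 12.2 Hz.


Step 1 — cutoff frequency:
fc = 1 / (2*pi*R*C)
C = 4.7 uF = 4.7e-06 F
fc = 1 / (2*pi*30663.0*4.7e-06)
   = 1.10435 Hz

Step 2 — magnitude at f = 12.2 Hz:
|H(f)| = 1 / sqrt(1 + (f/fc)^2)
f/fc = 12.2 / 1.10435 = 11.047222
|H| = 1 / sqrt(1 + 122.041114) = 0.0901519
|H|_dB = 20*log10(0.0901519) = -20.9 dB

fc = 1.10435 Hz; |H(12.2 Hz)| = -20.9 dB


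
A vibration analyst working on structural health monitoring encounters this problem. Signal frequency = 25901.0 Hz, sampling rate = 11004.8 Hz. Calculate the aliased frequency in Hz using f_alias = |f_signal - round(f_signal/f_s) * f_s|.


Compute the nearest integer multiple of fs to the signal:
n = round(25901.0 / 11004.8) = 2
f_alias = |25901.0 - 2 * 11004.8|
        = |25901.0 - 22009.6|
        = 3891.4 Hz

3891.4


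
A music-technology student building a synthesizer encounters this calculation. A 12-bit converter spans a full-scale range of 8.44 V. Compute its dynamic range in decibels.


Dynamic range from full-scale to LSB:
V_min = V_max / 2^bits = 8.44 / 2^12
DR = 20 * log10(V_max / V_min)
   = 20 * log10(2^12)
   = 20 * 12 * log10(2)
   = 72.25 dB

72.25 dB


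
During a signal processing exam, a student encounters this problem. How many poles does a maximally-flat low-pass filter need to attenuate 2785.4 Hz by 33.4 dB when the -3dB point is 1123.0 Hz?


Butterworth filter order formula:
n = log10(10^(A/10) - 1) / (2 * log10(f_stop/f_pass))
10^(33.4/10) - 1 = 2186.7616
f_stop/f_pass = 2785.4 / 1123.0 = 2.4803
n = 4.2329 -> ceil = 5

5


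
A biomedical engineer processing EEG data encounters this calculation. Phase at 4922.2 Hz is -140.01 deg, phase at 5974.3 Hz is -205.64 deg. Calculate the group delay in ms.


Group delay from phase difference:
tau = -d(phi)/d(omega)
d(phi) = -65.63 deg = -1.14546 rad
d(omega) = 2*pi*(5974.3 - 4922.2) = 6610.5393 rad/s
tau = -(-1.14546) / 6610.5393
    = 0.1733 ms

0.1733 ms


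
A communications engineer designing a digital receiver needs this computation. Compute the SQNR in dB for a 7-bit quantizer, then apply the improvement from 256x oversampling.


Step 1 — baseline SQNR at Nyquist:
SQNR_base = 6.02*N + 1.76
          = 6.02*7 + 1.76
          = 43.9 dB

Step 2 — oversampling processing gain:
G = 10*log10(OSR) = 10*log10(256) = 24.08 dB

Step 3 — total:
SQNR_total = 43.9 + 24.08 = 67.98 dB

Base SQNR = 43.9 dB; oversampled SQNR = 67.98 dB


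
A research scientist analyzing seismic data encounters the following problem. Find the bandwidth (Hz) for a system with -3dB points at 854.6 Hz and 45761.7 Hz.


Bandwidth is the difference of -3dB frequencies:
BW = f_high - f_low
   = 45761.7 - 854.6
   = 44907.1 Hz

44907.1 Hz


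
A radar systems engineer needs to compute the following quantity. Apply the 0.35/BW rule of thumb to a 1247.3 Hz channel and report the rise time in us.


Rise time from bandwidth relationship:
tr = 0.35 / BW
   = 0.35 / 1247.3
   = 0.0002806061092 s
   = 280.6061 us

280.6061 us


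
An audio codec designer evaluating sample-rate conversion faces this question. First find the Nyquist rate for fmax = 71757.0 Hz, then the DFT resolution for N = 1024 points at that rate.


Step 1 — Nyquist sampling rate:
fs = 2 * fmax = 2 * 71757.0 = 143514.0 Hz

Step 2 — DFT bin spacing:
df = fs / N = 143514.0 / 1024 = 140.1504 Hz

140.1504 Hz


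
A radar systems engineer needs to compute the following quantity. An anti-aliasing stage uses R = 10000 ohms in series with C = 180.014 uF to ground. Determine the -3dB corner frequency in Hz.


Cutoff frequency of a first-order RC filter:
fc = 1 / (2 * pi * R * C)
C = 180.014 uF = 0.000180014 F
fc = 1 / (2 * pi * 10000 * 0.000180014)
   = 1 / 11.310613198866
   = 0.088413 Hz

0.088413 Hz


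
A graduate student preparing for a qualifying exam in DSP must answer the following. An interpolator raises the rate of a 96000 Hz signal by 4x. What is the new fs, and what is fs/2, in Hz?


Step 1 — output sample rate after interpolation by L:
fs_out = L * fs_in = 4 * 96000 = 384000 Hz

Step 2 — Nyquist frequency of the output stream:
f_Nyq = fs_out / 2 = 384000 / 2 = 192000.0 Hz

fs_out = 384000 Hz; f_Nyquist = 192000.0 Hz


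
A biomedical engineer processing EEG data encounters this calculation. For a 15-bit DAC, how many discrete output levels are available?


Number of quantization levels = 2^N
= 2^15
= 32768

32768


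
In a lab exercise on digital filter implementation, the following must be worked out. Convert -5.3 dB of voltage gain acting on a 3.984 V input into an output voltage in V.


Output voltage from dB gain:
V_out = V_in * 10^(gain_dB / 20)
      = 3.984 * 10^(-5.3 / 20)
      = 3.984 * 0.54325
      = 2.1643 V

2.1643 V


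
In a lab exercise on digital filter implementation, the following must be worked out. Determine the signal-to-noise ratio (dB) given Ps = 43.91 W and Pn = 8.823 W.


SNR in decibels:
SNR = 10 * log10(Ps / Pn)
    = 10 * log10(43.91 / 8.823)
    = 10 * log10(4.9768)
    = 10 * 0.6969
    = 6.97 dB

6.97 dB


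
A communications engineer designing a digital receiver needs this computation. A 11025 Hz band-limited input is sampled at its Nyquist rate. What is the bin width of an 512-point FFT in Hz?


Step 1 — Nyquist sampling rate:
fs = 2 * fmax = 2 * 11025 = 22050 Hz

Step 2 — DFT bin spacing:
df = fs / N = 22050 / 512 = 43.0664 Hz

43.0664 Hz


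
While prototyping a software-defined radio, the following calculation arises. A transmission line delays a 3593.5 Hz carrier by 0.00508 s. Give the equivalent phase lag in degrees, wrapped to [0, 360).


Phase shift from frequency and time delay:
phi = 360 * f * t_delay
    = 360 * 3593.5 * 0.00508
    = 6571.79 degrees
    mod 360 = 91.79 degrees

91.79 degrees


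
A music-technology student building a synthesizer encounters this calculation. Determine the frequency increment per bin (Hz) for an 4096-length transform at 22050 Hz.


DFT frequency resolution:
df = fs / N
   = 22050 / 4096
   = 5.3833 Hz

5.3833 Hz


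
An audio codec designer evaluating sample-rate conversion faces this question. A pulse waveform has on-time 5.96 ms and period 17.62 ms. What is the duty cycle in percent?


Duty cycle as a percentage:
DC = (t_on / T) * 100
   = (5.96 / 17.62) * 100
   = 0.338252 * 100
   = 33.83 %

33.83 %


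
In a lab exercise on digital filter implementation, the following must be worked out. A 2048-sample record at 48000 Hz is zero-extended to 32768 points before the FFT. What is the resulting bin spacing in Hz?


Frequency resolution after zero-padding:
N_padded = 2048 * 16 = 32768
df = fs / N_padded
   = 48000 / 32768
   = 1.4648 Hz

1.4648 Hz


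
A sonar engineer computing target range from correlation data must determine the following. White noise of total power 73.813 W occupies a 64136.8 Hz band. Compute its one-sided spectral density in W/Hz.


Power spectral density:
PSD = P / BW
    = 73.813 / 64136.8
    = 0.00115087 W/Hz

0.00115087 W/Hz


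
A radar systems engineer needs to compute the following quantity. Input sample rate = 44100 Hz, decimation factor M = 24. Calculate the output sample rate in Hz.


Decimation reduces the sample rate:
fs_out = fs_in / M
       = 44100 / 24
       = 1837.5 Hz

1837.5 Hz


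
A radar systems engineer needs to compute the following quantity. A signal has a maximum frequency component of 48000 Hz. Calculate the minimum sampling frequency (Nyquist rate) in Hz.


The Nyquist rate is twice the maximum frequency component.
fs_min = 2 * fmax
      = 2 * 48000
      = 96000 Hz

96000


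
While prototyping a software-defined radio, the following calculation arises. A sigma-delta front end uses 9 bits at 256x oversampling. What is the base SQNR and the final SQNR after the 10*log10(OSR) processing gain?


Step 1 — baseline SQNR at Nyquist:
SQNR_base = 6.02*N + 1.76
          = 6.02*9 + 1.76
          = 55.94 dB

Step 2 — oversampling processing gain:
G = 10*log10(OSR) = 10*log10(256) = 24.08 dB

Step 3 — total:
SQNR_total = 55.94 + 24.08 = 80.02 dB

Base SQNR = 55.94 dB; oversampled SQNR = 80.02 dB


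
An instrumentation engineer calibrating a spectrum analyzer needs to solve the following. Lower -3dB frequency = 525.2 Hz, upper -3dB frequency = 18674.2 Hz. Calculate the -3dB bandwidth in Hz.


Bandwidth is the difference of -3dB frequencies:
BW = f_high - f_low
   = 18674.2 - 525.2
   = 18149.0 Hz

18149.0 Hz


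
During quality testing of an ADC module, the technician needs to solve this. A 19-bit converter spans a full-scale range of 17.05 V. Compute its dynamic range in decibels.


Dynamic range from full-scale to LSB:
V_min = V_max / 2^bits = 17.05 / 2^19
DR = 20 * log10(V_max / V_min)
   = 20 * log10(2^19)
   = 20 * 19 * log10(2)
   = 114.39 dB

114.39 dB


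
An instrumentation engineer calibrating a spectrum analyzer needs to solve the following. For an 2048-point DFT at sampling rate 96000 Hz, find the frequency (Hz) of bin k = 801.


Frequency of DFT bin k:
f_k = k * fs / N
    = 801 * 96000 / 2048
    = 76896000 / 2048
    = 37546.875 Hz

37546.875 Hz


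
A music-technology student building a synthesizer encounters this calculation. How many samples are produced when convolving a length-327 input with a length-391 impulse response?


Linear convolution output length:
L = N + M - 1
  = 327 + 391 - 1
  = 717 samples

717


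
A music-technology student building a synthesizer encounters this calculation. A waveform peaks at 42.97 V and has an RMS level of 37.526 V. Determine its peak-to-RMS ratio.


Crest factor is the ratio of peak to RMS:
CF = V_peak / V_rms
   = 42.97 / 37.526
   = 1.1451

1.1451


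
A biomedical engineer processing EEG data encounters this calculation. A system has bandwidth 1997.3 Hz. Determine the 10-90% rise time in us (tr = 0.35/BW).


Rise time from bandwidth relationship:
tr = 0.35 / BW
   = 0.35 / 1997.3
   = 0.0001752365694 s
   = 175.2366 us

175.2366 us


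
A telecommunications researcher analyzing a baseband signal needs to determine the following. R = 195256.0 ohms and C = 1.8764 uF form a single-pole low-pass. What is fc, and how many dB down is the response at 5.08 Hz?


Step 1 — cutoff frequency:
fc = 1 / (2*pi*R*C)
C = 1.8764 uF = 1.8764e-06 F
fc = 1 / (2*pi*195256.0*1.8764e-06)
   = 0.434401 Hz

Step 2 — magnitude at f = 5.08 Hz:
|H(f)| = 1 / sqrt(1 + (f/fc)^2)
f/fc = 5.08 / 0.434401 = 11.694264
|H| = 1 / sqrt(1 + 136.755811) = 0.0852011
|H|_dB = 20*log10(0.0852011) = -21.39 dB

fc = 0.434401 Hz; |H(5.08 Hz)| = -21.39 dB


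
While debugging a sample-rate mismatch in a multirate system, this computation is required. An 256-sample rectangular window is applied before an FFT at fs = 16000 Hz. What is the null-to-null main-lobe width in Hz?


Main lobe width for a rectangular window:
Width = 2 * fs / N
      = 2 * 16000 / 256
      = 32000 / 256
      = 125.0 Hz

125.0 Hz


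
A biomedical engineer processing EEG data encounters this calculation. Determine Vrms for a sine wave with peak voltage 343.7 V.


RMS voltage for a sinusoidal waveform:
V_rms = V_peak / sqrt(2)
      = 343.7 / 1.414214
      = 243.033 V

243.033 V


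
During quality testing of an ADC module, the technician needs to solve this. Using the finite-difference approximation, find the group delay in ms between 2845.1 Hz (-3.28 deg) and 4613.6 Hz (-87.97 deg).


Group delay from phase difference:
tau = -d(phi)/d(omega)
d(phi) = -84.69 deg = -1.478119 rad
d(omega) = 2*pi*(4613.6 - 2845.1) = 11111.8132 rad/s
tau = -(-1.478119) / 11111.8132
    = 0.133 ms

0.133 ms


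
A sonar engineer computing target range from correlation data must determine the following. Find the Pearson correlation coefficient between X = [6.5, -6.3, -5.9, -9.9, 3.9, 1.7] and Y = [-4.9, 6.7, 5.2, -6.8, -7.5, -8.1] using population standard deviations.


Pearson correlation coefficient (population):
r = cov(X,Y) / (std(X) * std(Y))
Mean X = -1.6667, Mean Y = -2.5667
Cov(X,Y) = -17.684444
Std(X) = 6.002685, Std(Y) = 6.117098
r = -0.4816

-0.4816


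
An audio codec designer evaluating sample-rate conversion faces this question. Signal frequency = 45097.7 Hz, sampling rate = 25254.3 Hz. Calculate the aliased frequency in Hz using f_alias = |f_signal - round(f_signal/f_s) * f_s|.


Compute the nearest integer multiple of fs to the signal:
n = round(45097.7 / 25254.3) = 2
f_alias = |45097.7 - 2 * 25254.3|
        = |45097.7 - 50508.6|
        = 5410.9 Hz

5410.9


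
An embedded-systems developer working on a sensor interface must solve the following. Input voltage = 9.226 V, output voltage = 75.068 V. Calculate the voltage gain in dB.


Voltage gain in dB:
G = 20 * log10(Vout / Vin)
  = 20 * log10(75.068 / 9.226)
  = 20 * log10(8.136571)
  = 20 * 0.910441
  = 18.21 dB

18.21 dB


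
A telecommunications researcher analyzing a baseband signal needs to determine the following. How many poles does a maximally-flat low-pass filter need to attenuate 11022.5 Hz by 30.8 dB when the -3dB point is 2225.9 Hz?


Butterworth filter order formula:
n = log10(10^(A/10) - 1) / (2 * log10(f_stop/f_pass))
10^(30.8/10) - 1 = 1201.2644
f_stop/f_pass = 11022.5 / 2225.9 = 4.9519
n = 2.2163 -> ceil = 3

3


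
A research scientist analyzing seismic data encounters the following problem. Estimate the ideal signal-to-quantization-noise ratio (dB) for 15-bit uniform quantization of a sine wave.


Theoretical SNR for a full-scale sinusoid:
SNR = 6.02 * N + 1.76
    = 6.02 * 15 + 1.76
    = 90.3 + 1.76
    = 92.06 dB

92.06 dB


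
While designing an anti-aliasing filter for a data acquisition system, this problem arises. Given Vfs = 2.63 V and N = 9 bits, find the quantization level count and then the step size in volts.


Step 1 — number of quantization levels:
L = 2^N = 2^9 = 512

Step 2 — LSB step size:
delta = Vfs / L
      = 2.63 / 512
      = 0.00513672 V

Levels = 512; step size = 0.00513672 V


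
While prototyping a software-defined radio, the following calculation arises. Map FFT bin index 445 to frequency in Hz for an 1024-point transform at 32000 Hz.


Frequency of DFT bin k:
f_k = k * fs / N
    = 445 * 32000 / 1024
    = 14240000 / 1024
    = 13906.25 Hz

13906.25 Hz


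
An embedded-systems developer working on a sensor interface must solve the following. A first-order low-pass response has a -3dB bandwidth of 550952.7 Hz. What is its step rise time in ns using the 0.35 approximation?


Rise time from bandwidth relationship:
tr = 0.35 / BW
   = 0.35 / 550952.7
   = 6.352632449e-07 s
   = 635.2632 ns

635.2632 ns


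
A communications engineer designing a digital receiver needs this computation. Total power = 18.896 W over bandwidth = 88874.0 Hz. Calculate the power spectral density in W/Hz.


Power spectral density:
PSD = P / BW
    = 18.896 / 88874.0
    = 0.00021262 W/Hz

0.00021262 W/Hz


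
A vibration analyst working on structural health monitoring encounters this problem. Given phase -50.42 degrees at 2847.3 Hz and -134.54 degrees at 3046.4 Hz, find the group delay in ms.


Group delay from phase difference:
tau = -d(phi)/d(omega)
d(phi) = -84.12 deg = -1.468171 rad
d(omega) = 2*pi*(3046.4 - 2847.3) = 1250.9822 rad/s
tau = -(-1.468171) / 1250.9822
    = 1.1736 ms

1.1736 ms


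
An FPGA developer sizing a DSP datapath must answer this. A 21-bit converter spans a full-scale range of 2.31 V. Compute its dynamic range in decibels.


Dynamic range from full-scale to LSB:
V_min = V_max / 2^bits = 2.31 / 2^21
DR = 20 * log10(V_max / V_min)
   = 20 * log10(2^21)
   = 20 * 21 * log10(2)
   = 126.43 dB

126.43 dB


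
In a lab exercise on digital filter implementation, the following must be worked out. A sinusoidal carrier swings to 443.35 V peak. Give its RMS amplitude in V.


RMS voltage for a sinusoidal waveform:
V_rms = V_peak / sqrt(2)
      = 443.35 / 1.414214
      = 313.496 V

313.496 V


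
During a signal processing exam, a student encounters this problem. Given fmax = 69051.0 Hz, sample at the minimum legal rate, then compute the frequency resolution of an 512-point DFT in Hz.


Step 1 — Nyquist sampling rate:
fs = 2 * fmax = 2 * 69051.0 = 138102.0 Hz

Step 2 — DFT bin spacing:
df = fs / N = 138102.0 / 512 = 269.7305 Hz

269.7305 Hz


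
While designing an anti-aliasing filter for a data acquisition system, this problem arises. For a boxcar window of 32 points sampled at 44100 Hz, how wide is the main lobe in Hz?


Main lobe width for a rectangular window:
Width = 2 * fs / N
      = 2 * 44100 / 32
      = 88200 / 32
      = 2756.25 Hz

2756.25 Hz


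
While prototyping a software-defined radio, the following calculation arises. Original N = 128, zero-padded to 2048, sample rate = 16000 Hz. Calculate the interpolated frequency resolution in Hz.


Frequency resolution after zero-padding:
N_padded = 128 * 16 = 2048
df = fs / N_padded
   = 16000 / 2048
   = 7.8125 Hz

7.8125 Hz


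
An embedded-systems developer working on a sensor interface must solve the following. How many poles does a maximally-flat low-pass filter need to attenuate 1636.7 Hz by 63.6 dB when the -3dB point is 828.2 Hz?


Butterworth filter order formula:
n = log10(10^(A/10) - 1) / (2 * log10(f_stop/f_pass))
10^(63.6/10) - 1 = 2290866.6528
f_stop/f_pass = 1636.7 / 828.2 = 1.9762
n = 10.7493 -> ceil = 11

11


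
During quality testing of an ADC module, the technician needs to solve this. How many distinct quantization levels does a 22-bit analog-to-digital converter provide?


Number of quantization levels = 2^N
= 2^22
= 4194304

4194304


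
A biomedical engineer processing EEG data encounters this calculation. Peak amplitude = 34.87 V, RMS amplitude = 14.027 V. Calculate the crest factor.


Crest factor is the ratio of peak to RMS:
CF = V_peak / V_rms
   = 34.87 / 14.027
   = 2.4859

2.4859


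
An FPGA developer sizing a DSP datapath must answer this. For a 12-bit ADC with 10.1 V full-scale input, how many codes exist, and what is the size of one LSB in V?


Step 1 — number of quantization levels:
L = 2^N = 2^12 = 4096

Step 2 — LSB step size:
delta = Vfs / L
      = 10.1 / 4096
      = 0.00246582 V

Levels = 4096; step size = 0.00246582 V


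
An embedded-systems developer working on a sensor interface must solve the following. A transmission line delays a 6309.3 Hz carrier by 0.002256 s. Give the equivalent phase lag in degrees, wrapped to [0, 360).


Phase shift from frequency and time delay:
phi = 360 * f * t_delay
    = 360 * 6309.3 * 0.002256
    = 5124.16 degrees
    mod 360 = 84.16 degrees

84.16 degrees


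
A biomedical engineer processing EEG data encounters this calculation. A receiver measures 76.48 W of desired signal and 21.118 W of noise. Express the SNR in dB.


SNR in decibels:
SNR = 10 * log10(Ps / Pn)
    = 10 * log10(76.48 / 21.118)
    = 10 * log10(3.6216)
    = 10 * 0.5589
    = 5.59 dB

5.59 dB


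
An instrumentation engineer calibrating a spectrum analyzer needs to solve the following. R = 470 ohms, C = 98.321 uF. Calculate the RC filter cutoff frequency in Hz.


Cutoff frequency of a first-order RC filter:
fc = 1 / (2 * pi * R * C)
C = 98.321 uF = 9.8321e-05 F
fc = 1 / (2 * pi * 470 * 9.8321e-05)
   = 1 / 0.29035145941599
   = 3.444102 Hz

3.444102 Hz


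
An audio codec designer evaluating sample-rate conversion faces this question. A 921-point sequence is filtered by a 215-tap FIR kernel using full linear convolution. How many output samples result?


Linear convolution output length:
L = N + M - 1
  = 921 + 215 - 1
  = 1135 samples

1135


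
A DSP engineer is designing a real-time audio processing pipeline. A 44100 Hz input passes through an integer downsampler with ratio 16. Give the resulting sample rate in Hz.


Decimation reduces the sample rate:
fs_out = fs_in / M
       = 44100 / 16
       = 2756.25 Hz

2756.25 Hz


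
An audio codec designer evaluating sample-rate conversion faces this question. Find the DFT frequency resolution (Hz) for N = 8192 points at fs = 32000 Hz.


DFT frequency resolution:
df = fs / N
   = 32000 / 8192
   = 3.9062 Hz

3.9062 Hz


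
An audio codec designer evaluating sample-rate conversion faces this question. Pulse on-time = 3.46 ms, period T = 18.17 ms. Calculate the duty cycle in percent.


Duty cycle as a percentage:
DC = (t_on / T) * 100
   = (3.46 / 18.17) * 100
   = 0.190424 * 100
   = 19.04 %

19.04 %


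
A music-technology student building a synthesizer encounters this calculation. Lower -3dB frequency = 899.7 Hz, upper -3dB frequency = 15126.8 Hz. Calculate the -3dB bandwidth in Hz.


Bandwidth is the difference of -3dB frequencies:
BW = f_high - f_low
   = 15126.8 - 899.7
   = 14227.1 Hz

14227.1 Hz


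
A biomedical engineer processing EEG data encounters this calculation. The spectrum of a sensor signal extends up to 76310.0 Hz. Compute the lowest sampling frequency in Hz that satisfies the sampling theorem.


The Nyquist rate is twice the maximum frequency component.
fs_min = 2 * fmax
      = 2 * 76310.0
      = 152620.0 Hz

152620.0


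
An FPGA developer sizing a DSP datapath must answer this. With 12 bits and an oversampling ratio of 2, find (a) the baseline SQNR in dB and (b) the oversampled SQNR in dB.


Step 1 — baseline SQNR at Nyquist:
SQNR_base = 6.02*N + 1.76
          = 6.02*12 + 1.76
          = 74.0 dB

Step 2 — oversampling processing gain:
G = 10*log10(OSR) = 10*log10(2) = 3.01 dB

Step 3 — total:
SQNR_total = 74.0 + 3.01 = 77.01 dB

Base SQNR = 74.0 dB; oversampled SQNR = 77.01 dB


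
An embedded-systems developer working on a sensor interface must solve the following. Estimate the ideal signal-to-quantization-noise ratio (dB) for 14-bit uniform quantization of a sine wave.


Theoretical SNR for a full-scale sinusoid:
SNR = 6.02 * N + 1.76
    = 6.02 * 14 + 1.76
    = 84.28 + 1.76
    = 86.04 dB

86.04 dB


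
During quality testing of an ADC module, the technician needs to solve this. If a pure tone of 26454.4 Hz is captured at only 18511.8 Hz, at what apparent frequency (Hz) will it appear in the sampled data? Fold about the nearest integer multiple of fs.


Compute the nearest integer multiple of fs to the signal:
n = round(26454.4 / 18511.8) = 1
f_alias = |26454.4 - 1 * 18511.8|
        = |26454.4 - 18511.8|
        = 7942.6 Hz

7942.6


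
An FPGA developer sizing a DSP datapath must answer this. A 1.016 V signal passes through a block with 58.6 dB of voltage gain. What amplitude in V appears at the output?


Output voltage from dB gain:
V_out = V_in * 10^(gain_dB / 20)
      = 1.016 * 10^(58.6 / 20)
      = 1.016 * 851.138038
      = 864.7562 V

864.7562 V


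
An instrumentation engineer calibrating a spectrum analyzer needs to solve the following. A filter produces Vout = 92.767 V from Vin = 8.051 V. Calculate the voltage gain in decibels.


Voltage gain in dB:
G = 20 * log10(Vout / Vin)
  = 20 * log10(92.767 / 8.051)
  = 20 * log10(11.52242)
  = 20 * 1.061544
  = 21.23 dB

21.23 dB


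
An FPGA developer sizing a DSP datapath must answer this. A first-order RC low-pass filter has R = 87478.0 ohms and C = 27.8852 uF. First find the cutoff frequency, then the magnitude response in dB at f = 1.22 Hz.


Step 1 — cutoff frequency:
fc = 1 / (2*pi*R*C)
C = 27.8852 uF = 2.78852e-05 F
fc = 1 / (2*pi*87478.0*2.78852e-05)
   = 0.065245 Hz

Step 2 — magnitude at f = 1.22 Hz:
|H(f)| = 1 / sqrt(1 + (f/fc)^2)
f/fc = 1.22 / 0.065245 = 18.698751
|H| = 1 / sqrt(1 + 349.643289) = 0.0534032
|H|_dB = 20*log10(0.0534032) = -25.45 dB

fc = 0.065245 Hz; |H(1.22 Hz)| = -25.45 dB


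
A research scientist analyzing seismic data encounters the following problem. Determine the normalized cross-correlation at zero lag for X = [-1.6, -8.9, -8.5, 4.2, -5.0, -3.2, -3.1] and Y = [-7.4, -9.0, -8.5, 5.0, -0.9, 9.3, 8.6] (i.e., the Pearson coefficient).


Pearson correlation coefficient (population):
r = cov(X,Y) / (std(X) * std(Y))
Mean X = -3.7286, Mean Y = -0.4143
Cov(X,Y) = 17.493878
Std(X) = 4.12647, Std(Y) = 7.493507
r = 0.5657

0.5657


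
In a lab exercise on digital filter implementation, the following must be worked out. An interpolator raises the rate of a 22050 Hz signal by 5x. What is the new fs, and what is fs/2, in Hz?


Step 1 — output sample rate after interpolation by L:
fs_out = L * fs_in = 5 * 22050 = 110250 Hz

Step 2 — Nyquist frequency of the output stream:
f_Nyq = fs_out / 2 = 110250 / 2 = 55125.0 Hz

fs_out = 110250 Hz; f_Nyquist = 55125.0 Hz


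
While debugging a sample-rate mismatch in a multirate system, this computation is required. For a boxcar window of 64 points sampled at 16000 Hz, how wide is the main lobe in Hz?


Main lobe width for a rectangular window:
Width = 2 * fs / N
      = 2 * 16000 / 64
      = 32000 / 64
      = 500.0 Hz

500.0 Hz


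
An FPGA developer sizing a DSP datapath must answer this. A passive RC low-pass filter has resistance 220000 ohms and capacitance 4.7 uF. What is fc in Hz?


Cutoff frequency of a first-order RC filter:
fc = 1 / (2 * pi * R * C)
C = 4.7 uF = 4.7e-06 F
fc = 1 / (2 * pi * 220000 * 4.7e-06)
   = 1 / 6.4968136076237
   = 0.153922 Hz

0.153922 Hz


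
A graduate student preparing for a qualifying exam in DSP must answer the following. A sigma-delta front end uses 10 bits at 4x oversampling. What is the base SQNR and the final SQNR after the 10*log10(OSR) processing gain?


Step 1 — baseline SQNR at Nyquist:
SQNR_base = 6.02*N + 1.76
          = 6.02*10 + 1.76
          = 61.96 dB

Step 2 — oversampling processing gain:
G = 10*log10(OSR) = 10*log10(4) = 6.02 dB

Step 3 — total:
SQNR_total = 61.96 + 6.02 = 67.98 dB

Base SQNR = 61.96 dB; oversampled SQNR = 67.98 dB


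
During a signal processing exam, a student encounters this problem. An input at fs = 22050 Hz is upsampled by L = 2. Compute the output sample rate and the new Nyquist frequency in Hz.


Step 1 — output sample rate after interpolation by L:
fs_out = L * fs_in = 2 * 22050 = 44100 Hz

Step 2 — Nyquist frequency of the output stream:
f_Nyq = fs_out / 2 = 44100 / 2 = 22050.0 Hz

fs_out = 44100 Hz; f_Nyquist = 22050.0 Hz


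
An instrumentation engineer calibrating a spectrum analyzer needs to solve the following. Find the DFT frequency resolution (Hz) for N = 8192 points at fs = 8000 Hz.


DFT frequency resolution:
df = fs / N
   = 8000 / 8192
   = 0.9766 Hz

0.9766 Hz


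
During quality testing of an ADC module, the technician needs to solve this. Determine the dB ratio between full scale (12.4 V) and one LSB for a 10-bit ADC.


Dynamic range from full-scale to LSB:
V_min = V_max / 2^bits = 12.4 / 2^10
DR = 20 * log10(V_max / V_min)
   = 20 * log10(2^10)
   = 20 * 10 * log10(2)
   = 60.21 dB

60.21 dB


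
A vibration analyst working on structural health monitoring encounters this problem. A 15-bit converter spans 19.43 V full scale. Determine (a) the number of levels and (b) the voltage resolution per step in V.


Step 1 — number of quantization levels:
L = 2^N = 2^15 = 32768

Step 2 — LSB step size:
delta = Vfs / L
      = 19.43 / 32768
      = 0.00059296 V

Levels = 32768; step size = 0.00059296 V


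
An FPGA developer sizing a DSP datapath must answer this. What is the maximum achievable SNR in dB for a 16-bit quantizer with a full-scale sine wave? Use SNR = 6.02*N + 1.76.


Theoretical SNR for a full-scale sinusoid:
SNR = 6.02 * N + 1.76
    = 6.02 * 16 + 1.76
    = 96.32 + 1.76
    = 98.08 dB

98.08 dB


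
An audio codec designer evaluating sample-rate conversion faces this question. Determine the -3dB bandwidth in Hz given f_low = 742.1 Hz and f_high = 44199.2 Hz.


Bandwidth is the difference of -3dB frequencies:
BW = f_high - f_low
   = 44199.2 - 742.1
   = 43457.1 Hz

43457.1 Hz


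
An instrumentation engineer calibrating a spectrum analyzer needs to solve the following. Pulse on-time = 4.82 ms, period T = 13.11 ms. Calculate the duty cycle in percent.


Duty cycle as a percentage:
DC = (t_on / T) * 100
   = (4.82 / 13.11) * 100
   = 0.367658 * 100
   = 36.77 %

36.77 %


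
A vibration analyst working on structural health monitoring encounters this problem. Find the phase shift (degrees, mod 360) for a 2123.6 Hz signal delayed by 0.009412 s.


Phase shift from frequency and time delay:
phi = 360 * f * t_delay
    = 360 * 2123.6 * 0.009412
    = 7195.44 degrees
    mod 360 = 355.44 degrees

355.44 degrees


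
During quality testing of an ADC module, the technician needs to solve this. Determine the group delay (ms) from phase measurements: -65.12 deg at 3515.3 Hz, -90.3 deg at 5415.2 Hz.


Group delay from phase difference:
tau = -d(phi)/d(omega)
d(phi) = -25.18 deg = -0.439474 rad
d(omega) = 2*pi*(5415.2 - 3515.3) = 11937.4238 rad/s
tau = -(-0.439474) / 11937.4238
    = 0.0368 ms

0.0368 ms


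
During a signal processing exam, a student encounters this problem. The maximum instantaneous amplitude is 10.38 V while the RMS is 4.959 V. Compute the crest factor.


Crest factor is the ratio of peak to RMS:
CF = V_peak / V_rms
   = 10.38 / 4.959
   = 2.0932

2.0932


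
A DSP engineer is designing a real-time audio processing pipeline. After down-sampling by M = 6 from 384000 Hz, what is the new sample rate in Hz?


Decimation reduces the sample rate:
fs_out = fs_in / M
       = 384000 / 6
       = 64000.0 Hz

64000.0 Hz


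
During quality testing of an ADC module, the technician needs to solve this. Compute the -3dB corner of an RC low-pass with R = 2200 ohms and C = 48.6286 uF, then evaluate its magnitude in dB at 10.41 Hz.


Step 1 — cutoff frequency:
fc = 1 / (2*pi*R*C)
C = 48.6286 uF = 4.86286e-05 F
fc = 1 / (2*pi*2200*4.86286e-05)
   = 1.48767 Hz

Step 2 — magnitude at f = 10.41 Hz:
|H(f)| = 1 / sqrt(1 + (f/fc)^2)
f/fc = 10.41 / 1.48767 = 6.99752
|H| = 1 / sqrt(1 + 48.965286) = 0.1414705
|H|_dB = 20*log10(0.1414705) = -16.99 dB

fc = 1.48767 Hz; |H(10.41 Hz)| = -16.99 dB
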